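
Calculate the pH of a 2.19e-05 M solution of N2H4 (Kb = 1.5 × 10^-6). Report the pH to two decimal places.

pH = 8.70

N2H4 + H2O ⇌ N2H5+ + OH-
Let x = [OH-] at equilibrium. Kb = x²/(2.19e-05 − x).
x is not negligible relative to C₀; solve x² + 1.5e-06·x − 3.29e-11 = 0.
x = [−1.5e-06 + √(1.5e-06² + 1.31e-10)]/2 = 5.03 × 10^-6 M
pOH = 5.30, so pH = 14.00 − pOH = 8.70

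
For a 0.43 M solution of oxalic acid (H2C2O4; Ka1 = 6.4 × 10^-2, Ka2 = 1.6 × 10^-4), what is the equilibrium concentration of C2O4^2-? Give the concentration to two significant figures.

1.6 × 10^-4 M

First ionization gives [H+] ≈ [HC2O4-] = 1.37 × 10^-1 M.
Second step: Ka2 = [H+][C2O4^2-]/[HC2O4-] ≈ [C2O4^2-] (since [H+] ≈ [HC2O4-]).
So [C2O4^2-] ≈ Ka2.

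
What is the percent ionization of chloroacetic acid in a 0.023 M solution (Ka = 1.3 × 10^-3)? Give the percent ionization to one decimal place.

ClCH2COOH ⇌ ClCH2COO- + H+; let x = [H+] at equilibrium.
Ka = x²/(C₀ − x); solving the quadratic gives x = 4.86 × 10^-3 M.
Fraction ionized = 4.86 × 10^-3 / 0.023 = 0.2113 → 21.1%

21.1%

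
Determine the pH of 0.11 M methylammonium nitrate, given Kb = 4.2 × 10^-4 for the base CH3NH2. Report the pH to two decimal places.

pH = 5.79

CH3NH3+ is the conjugate acid of the weak base CH3NH2.
Ka = Kw/Kb = 1.0×10^-14 / 4.2 × 10^-4 = 2.38 × 10^-11
Ka = [H+]²/(0.11 − [H+]) = 2.38 × 10^-11
Assume [H+] ≪ 0.11: [H+] ≈ √(2.38 × 10^-11 × 0.11) = 1.62 × 10^-6 M
pH = −log(1.62 × 10^-6) = 5.79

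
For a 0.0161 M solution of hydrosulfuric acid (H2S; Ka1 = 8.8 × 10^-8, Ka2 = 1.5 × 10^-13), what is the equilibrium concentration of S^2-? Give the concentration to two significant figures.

First ionization gives [H+] ≈ [HS-] = 3.76 × 10^-5 M.
Second step: Ka2 = [H+][S^2-]/[HS-] ≈ [S^2-] (since [H+] ≈ [HS-]).
So [S^2-] ≈ Ka2.

1.5 × 10^-13 M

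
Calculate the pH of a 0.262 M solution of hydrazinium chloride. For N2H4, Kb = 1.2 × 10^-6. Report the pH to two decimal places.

pH = 4.33

N2H5+ is the conjugate acid of the weak base N2H4.
Ka = Kw/Kb = 1.0×10^-14 / 1.2 × 10^-6 = 8.33 × 10^-9
From the ICE table, Ka = [H+]²/(0.262 − [H+]) = 8.33 × 10^-9.
Assume [H+] ≪ 0.262: [H+] ≈ √(8.33 × 10^-9 × 0.262) = 4.67 × 10^-5 M
pH = −log(4.67 × 10^-5) = 4.33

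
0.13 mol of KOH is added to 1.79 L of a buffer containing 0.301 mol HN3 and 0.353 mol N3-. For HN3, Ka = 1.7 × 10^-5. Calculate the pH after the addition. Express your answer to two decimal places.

After neutralization: n(HN3) = 0.171 mol, n(N3-) = 0.483 mol.
pKa = −log(1.7 × 10^-5) = 4.770
pH = pKa + log(n_N3-/n_HN3) = 4.770 + log(0.483/0.171) = 4.770 + (+0.451)

pH = 5.22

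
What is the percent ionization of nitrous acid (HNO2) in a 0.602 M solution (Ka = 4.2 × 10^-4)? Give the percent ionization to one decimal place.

2.6%

HNO2 ⇌ NO2- + H+; let x = [H+] at equilibrium.
x ≈ √(Ka·C₀) = √(4.2 × 10^-4 × 0.602) = 1.59 × 10^-2 M
% ionization = x/C₀ × 100% = 1.59 × 10^-2/0.602 × 100% = 2.6%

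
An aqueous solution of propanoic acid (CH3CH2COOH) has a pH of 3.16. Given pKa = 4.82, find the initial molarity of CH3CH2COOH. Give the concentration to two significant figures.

[H+] = 10^(-3.16) = 6.92 × 10^-4 M = x
Ka = 10^(−4.82) = 1.51 × 10^-5
Ka = x²/(C₀ − x) ⇒ C₀ = x + x²/Ka
C₀ = 6.92 × 10^-4 + (6.92 × 10^-4)²/(1.51 × 10^-5) = 3.24 × 10^-2 M

C₀ = 3.2 × 10^-2 M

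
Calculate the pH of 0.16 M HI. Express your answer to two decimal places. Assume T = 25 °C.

pH = 0.80

HI is a strong acid and dissociates completely, so [H+] = 0.16 M.
pH = -log(0.16) = 0.80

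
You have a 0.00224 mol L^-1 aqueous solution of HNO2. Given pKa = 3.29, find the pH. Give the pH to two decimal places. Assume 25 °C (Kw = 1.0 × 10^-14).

pH = 3.07

HNO2 ⇌ NO2- + H+
Ka = 10^(−3.29) = 5.13 × 10^-4
From the ICE table, Ka = x²/(0.00224 − x) = 5.13 × 10^-4.
The 5% rule fails; solving x² + Ka·x − Ka·C₀ = 0 exactly:
x = [−0.000513 + √(0.000513² + 4.6e-06)]/2 = 8.46 × 10^-4 M
pH = −log(8.46 × 10^-4) = 3.07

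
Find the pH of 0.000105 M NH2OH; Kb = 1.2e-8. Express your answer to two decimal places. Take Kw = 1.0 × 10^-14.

NH2OH + H2O ⇌ NH3OH+ + OH-
From the ICE table, Kb = x²/(0.000105 − x) = 1.2 × 10^-8.
Assume x ≪ 0.000105: x ≈ √(1.2 × 10^-8 × 0.000105) = 1.12 × 10^-6 M
Check: 1.1% ionized — well under 5%, approximation valid.
pOH = −log(1.12 × 10^-6) = 5.95; pH = 14.00 − 5.95 = 8.05

pH = 8.05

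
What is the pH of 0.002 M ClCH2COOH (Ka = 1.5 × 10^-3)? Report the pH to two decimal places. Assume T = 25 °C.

pH = 2.94

ClCH2COOH ⇌ ClCH2COO- + H+
Ka = [H+]²/(0.002 − [H+]) = 1.5 × 10^-3
Here C₀/Ka ≈ 1.33, so the small-[H+] approximation fails. Use the quadratic:
[H+] = [−0.0015 + √(0.0015² + 1.2e-05)]/2 = 1.14 × 10^-3 M
pH = −log[H+] = −log(1.14 × 10^-3) = 2.94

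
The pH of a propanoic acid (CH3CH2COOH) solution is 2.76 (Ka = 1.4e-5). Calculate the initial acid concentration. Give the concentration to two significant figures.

[H+] = 10^(-2.76) = 1.74 × 10^-3 M = x
Ka = x²/(C₀ − x) ⇒ C₀ = x + x²/Ka
C₀ = 1.74 × 10^-3 + (1.74 × 10^-3)²/(1.4 × 10^-5) = 2.18 × 10^-1 M

C₀ = 2.2 × 10^-1 M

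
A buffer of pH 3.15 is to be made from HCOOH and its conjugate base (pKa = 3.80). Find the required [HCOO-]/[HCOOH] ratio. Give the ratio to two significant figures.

ratio = 0.22

pH = pKa + log(r) ⇒ log(r) = 3.15 − 3.80 = -0.65
r = [HCOO-]/[HCOOH] = 10^(-0.65) = 0.224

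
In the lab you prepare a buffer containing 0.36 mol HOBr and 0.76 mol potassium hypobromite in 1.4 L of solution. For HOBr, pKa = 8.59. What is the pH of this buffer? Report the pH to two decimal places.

pH = 8.91

pH = pKa + log([A⁻]/[HA]) = 8.59 + log(0.76/0.36)
pH = 8.59 + (+0.325) = 8.91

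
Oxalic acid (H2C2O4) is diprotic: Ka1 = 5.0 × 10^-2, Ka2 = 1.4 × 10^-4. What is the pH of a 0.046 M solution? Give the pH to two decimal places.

Ka1 ≫ Ka2, so treat the first dissociation as the only significant source of H+.
Ka1 = x²/(0.046 − x) = 5.0 × 10^-2
Solving the quadratic: x = (−Ka1 + √(Ka1² + 4·Ka1·C₀))/2 = 2.91 × 10^-2 M
pH = −log(2.91 × 10^-2) = 1.54

pH = 1.54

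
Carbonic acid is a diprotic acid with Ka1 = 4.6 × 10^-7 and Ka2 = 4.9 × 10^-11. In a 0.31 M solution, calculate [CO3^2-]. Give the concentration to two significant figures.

4.9 × 10^-11 M

First ionization gives [H+] ≈ [HCO3-] = 3.78 × 10^-4 M.
Second step: Ka2 = [H+][CO3^2-]/[HCO3-] ≈ [CO3^2-] (since [H+] ≈ [HCO3-]).
So [CO3^2-] ≈ Ka2.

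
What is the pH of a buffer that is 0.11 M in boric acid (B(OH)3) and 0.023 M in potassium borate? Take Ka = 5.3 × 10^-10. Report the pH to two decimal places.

pKa = −log(5.3 × 10^-10) = 9.276
Henderson–Hasselbalch: pH = pKa + log([B(OH)4-]/[B(OH)3]) = 9.276 + log(0.023/0.11)
pH = 9.276 + (-0.680) = 8.60

pH = 8.60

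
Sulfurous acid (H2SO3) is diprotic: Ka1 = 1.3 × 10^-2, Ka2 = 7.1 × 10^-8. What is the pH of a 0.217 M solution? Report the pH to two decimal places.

Ka1 ≫ Ka2, so treat the first dissociation as the only significant source of H+.
Ka1 = x²/(0.217 − x) = 1.3 × 10^-2
Solving the quadratic: x = (−Ka1 + √(Ka1² + 4·Ka1·C₀))/2 = 4.70 × 10^-2 M
pH = −log(4.70 × 10^-2) = 1.33

pH = 1.33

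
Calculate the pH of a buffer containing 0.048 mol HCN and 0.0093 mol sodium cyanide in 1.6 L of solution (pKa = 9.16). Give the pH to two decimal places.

pH = 8.45

pH = pKa + log([A⁻]/[HA]) = 9.16 + log(0.0093/0.048)
pH = 9.16 + (-0.713) = 8.45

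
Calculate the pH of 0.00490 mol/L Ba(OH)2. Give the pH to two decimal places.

pH = 11.99

Ba(OH)2 is a strong base (each formula unit releases 2 OH-); [OH-] = 0.0098 M.
pOH = -log(0.0098) = 2.01
pH = 14.00 - 2.01 = 11.99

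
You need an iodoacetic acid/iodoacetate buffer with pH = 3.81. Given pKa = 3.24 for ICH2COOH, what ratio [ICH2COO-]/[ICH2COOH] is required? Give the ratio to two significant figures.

pH = pKa + log(r) ⇒ log(r) = 3.81 − 3.24 = +0.57
r = [ICH2COO-]/[ICH2COOH] = 10^(+0.57) = 3.72

ratio = 3.7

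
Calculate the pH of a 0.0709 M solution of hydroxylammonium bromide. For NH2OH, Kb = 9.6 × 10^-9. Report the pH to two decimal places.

NH3OH+ is the conjugate acid of the weak base NH2OH.
Ka = Kw/Kb = 1.0×10^-14 / 9.6 × 10^-9 = 1.04 × 10^-6
From the ICE table, Ka = [H+]²/(0.0709 − [H+]) = 1.04 × 10^-6.
Assume [H+] ≪ 0.0709: [H+] ≈ √(1.04 × 10^-6 × 0.0709) = 2.72 × 10^-4 M
pH = −log[H+] = −log(2.72 × 10^-4) = 3.57

pH = 3.57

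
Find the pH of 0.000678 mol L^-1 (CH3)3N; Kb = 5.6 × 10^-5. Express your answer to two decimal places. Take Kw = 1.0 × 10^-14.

(CH3)3N + H2O ⇌ (CH3)3NH+ + OH-
From the ICE table, Kb = x²/(0.000678 − x) = 5.6 × 10^-5.
The 5% rule fails; solving x² + Kb·x − Kb·C₀ = 0 exactly:
x = (−Kb + √(Kb² + 4·Kb·C₀))/2 = 1.69 × 10^-4 M
pOH = −log(1.69 × 10^-4) = 3.77; pH = 14.00 − 3.77 = 10.23

pH = 10.23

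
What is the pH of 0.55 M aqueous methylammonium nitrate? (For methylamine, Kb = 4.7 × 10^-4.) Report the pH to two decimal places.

CH3NH3+ is the conjugate acid of the weak base CH3NH2.
Ka = Kw/Kb = 1.0×10^-14 / 4.7 × 10^-4 = 2.13 × 10^-11
Ka = x²/(0.55 − x) = 2.13 × 10^-11
Assume x ≪ 0.55: x ≈ √(2.13 × 10^-11 × 0.55) = 3.42 × 10^-6 M
Check: 0.00062% ionized — well under 5%, approximation valid.
pH = −log(3.42 × 10^-6) = 5.47

pH = 5.47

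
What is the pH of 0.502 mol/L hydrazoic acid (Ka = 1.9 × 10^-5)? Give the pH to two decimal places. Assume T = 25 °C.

HN3 ⇌ N3- + H+
Ka = x²/(0.502 − x) = 1.9 × 10^-5
Neglecting x in the denominator: x = √(1.9 × 10^-5 × 0.502) = 3.09 × 10^-3 M
pH = −log(3.09 × 10^-3) = 2.51

pH = 2.51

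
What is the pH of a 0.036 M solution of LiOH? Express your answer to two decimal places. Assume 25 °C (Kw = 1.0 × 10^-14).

pH = 12.56

LiOH is a strong base; [OH-] = 0.036 M.
pOH = -log(0.036) = 1.44
pH = 14.00 - 1.44 = 12.56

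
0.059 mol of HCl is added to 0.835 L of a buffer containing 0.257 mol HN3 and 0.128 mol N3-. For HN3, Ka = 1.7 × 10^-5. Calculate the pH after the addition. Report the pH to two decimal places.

Added H+ converts N3- to HN3: HN3 → 0.316 mol, N3- → 0.069 mol.
pKa = −log(1.7 × 10^-5) = 4.770
Henderson–Hasselbalch with mole ratio 0.069/0.316: pH = 4.770 + (-0.661)

pH = 4.11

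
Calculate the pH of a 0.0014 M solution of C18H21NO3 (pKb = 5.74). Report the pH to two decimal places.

pH = 9.70

C18H21NO3 + H2O ⇌ C18H22NO3+ + OH-
Kb = 10^(−5.74) = 1.82 × 10^-6
Let x = [OH-] at equilibrium. Kb = x²/(0.0014 − x).
Since Kb ≪ C₀, x ≈ √(Kb·C₀) = 5.05 × 10^-5 M.
pOH = −log(5.05 × 10^-5) = 4.30; pH = 14.00 − 4.30 = 9.70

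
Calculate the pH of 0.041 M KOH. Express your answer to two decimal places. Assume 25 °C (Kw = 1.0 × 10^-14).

KOH is a strong base; [OH-] = 0.041 M.
pOH = -log(0.041) = 1.39
pH = 14.00 - 1.39 = 12.61

pH = 12.61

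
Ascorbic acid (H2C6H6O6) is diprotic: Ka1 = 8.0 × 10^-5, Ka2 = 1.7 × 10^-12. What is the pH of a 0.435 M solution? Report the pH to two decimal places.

Since Ka1 ≫ Ka2, the first ionization dominates [H+].
Ka1 = x²/(0.435 − x) = 8.0 × 10^-5
x ≈ √(8.0 × 10^-5 × 0.435) = 5.90 × 10^-3 M
pH = −log(5.90 × 10^-3) = 2.23

pH = 2.23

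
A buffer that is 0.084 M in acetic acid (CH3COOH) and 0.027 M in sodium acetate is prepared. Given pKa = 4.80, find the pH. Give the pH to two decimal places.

Henderson–Hasselbalch: pH = pKa + log([CH3COO-]/[CH3COOH]) = 4.80 + log(0.027/0.084)
pH = 4.80 + (-0.493) = 4.31

pH = 4.31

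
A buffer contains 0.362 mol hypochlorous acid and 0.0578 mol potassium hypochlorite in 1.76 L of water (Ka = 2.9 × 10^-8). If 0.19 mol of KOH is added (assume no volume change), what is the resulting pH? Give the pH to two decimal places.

pH = 7.70

After neutralization: n(HOCl) = 0.172 mol, n(OCl-) = 0.248 mol.
pKa = −log(2.9 × 10^-8) = 7.538
pH = pKa + log(n_OCl-/n_HOCl) = 7.538 + log(0.248/0.172) = 7.538 + (+0.159)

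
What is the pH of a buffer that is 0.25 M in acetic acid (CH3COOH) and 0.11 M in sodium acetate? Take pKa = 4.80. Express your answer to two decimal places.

pH = 4.44

Henderson–Hasselbalch: pH = pKa + log([CH3COO-]/[CH3COOH]) = 4.80 + log(0.11/0.25)
pH = 4.80 + (-0.357) = 4.44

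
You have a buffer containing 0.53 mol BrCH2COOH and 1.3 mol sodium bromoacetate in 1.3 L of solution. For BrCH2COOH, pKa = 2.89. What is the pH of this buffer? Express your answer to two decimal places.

Henderson–Hasselbalch: pH = pKa + log([BrCH2COO-]/[BrCH2COOH]) = 2.89 + log(1.3/0.53)
pH = 2.89 + (+0.390) = 3.28

pH = 3.28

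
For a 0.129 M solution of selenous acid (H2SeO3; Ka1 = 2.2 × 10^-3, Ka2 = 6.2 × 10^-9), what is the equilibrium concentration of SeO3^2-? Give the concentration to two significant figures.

6.2 × 10^-9 M

First ionization gives [H+] ≈ [HSeO3-] = 1.58 × 10^-2 M.
Second step: Ka2 = [H+][SeO3^2-]/[HSeO3-] ≈ [SeO3^2-] (since [H+] ≈ [HSeO3-]).
So [SeO3^2-] ≈ Ka2.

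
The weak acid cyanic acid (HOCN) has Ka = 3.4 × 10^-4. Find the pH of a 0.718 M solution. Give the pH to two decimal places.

HOCN ⇌ OCN- + H+
From the ICE table, Ka = [H+]²/(0.718 − [H+]) = 3.4 × 10^-4.
Since Ka ≪ C₀, [H+] ≈ √(Ka·C₀) = 1.56 × 10^-2 M.
([H+]/C₀ = 2.2% < 5%, so the approximation holds.)
pH = −log[H+] = −log(1.56 × 10^-2) = 1.81

pH = 1.81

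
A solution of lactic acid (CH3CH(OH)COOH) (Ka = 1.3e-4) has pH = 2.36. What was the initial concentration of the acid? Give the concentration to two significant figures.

C₀ = 1.5 × 10^-1 M

[H+] = 10^(-2.36) = 4.37 × 10^-3 M = x
Ka = x²/(C₀ − x) ⇒ C₀ = x + x²/Ka
C₀ = 4.37 × 10^-3 + (4.37 × 10^-3)²/(1.3 × 10^-4) = 1.51 × 10^-1 M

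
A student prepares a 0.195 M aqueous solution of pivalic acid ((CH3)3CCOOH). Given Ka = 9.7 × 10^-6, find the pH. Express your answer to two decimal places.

pH = 2.86

(CH3)3CCOOH ⇌ (CH3)3CCOO- + H+
From the ICE table, Ka = [H+]²/(0.195 − [H+]) = 9.7 × 10^-6.
Neglecting [H+] in the denominator: [H+] = √(9.7 × 10^-6 × 0.195) = 1.38 × 10^-3 M
Check: 0.71% ionized — well under 5%, approximation valid.
pH = −log(1.38 × 10^-3) = 2.86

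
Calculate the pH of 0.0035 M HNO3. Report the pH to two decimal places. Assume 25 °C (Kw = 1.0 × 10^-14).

pH = 2.46

HNO3 is a strong acid and dissociates completely, so [H+] = 0.0035 M.
pH = -log(0.0035) = 2.46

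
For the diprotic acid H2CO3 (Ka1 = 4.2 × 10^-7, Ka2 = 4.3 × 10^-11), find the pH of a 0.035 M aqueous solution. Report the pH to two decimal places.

Since Ka1 ≫ Ka2, the first ionization dominates [H+].
Ka1 = x²/(0.035 − x) = 4.2 × 10^-7
x ≈ √(4.2 × 10^-7 × 0.035) = 1.21 × 10^-4 M
pH = −log(1.21 × 10^-4) = 3.92

pH = 3.92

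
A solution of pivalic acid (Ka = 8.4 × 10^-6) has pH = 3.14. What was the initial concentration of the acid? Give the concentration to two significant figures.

[H+] = 10^(-3.14) = 7.24 × 10^-4 M = x
Ka = x²/(C₀ − x) ⇒ C₀ = x + x²/Ka
C₀ = 7.24 × 10^-4 + (7.24 × 10^-4)²/(8.4 × 10^-6) = 6.31 × 10^-2 M

C₀ = 6.3 × 10^-2 M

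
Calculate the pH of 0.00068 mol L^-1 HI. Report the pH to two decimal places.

HI is a strong acid and dissociates completely, so [H+] = 0.00068 M.
pH = -log(0.00068) = 3.17

pH = 3.17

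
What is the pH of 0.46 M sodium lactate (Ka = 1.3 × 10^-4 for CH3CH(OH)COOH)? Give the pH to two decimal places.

pH = 8.77

CH3CH(OH)COO- is the conjugate base of the weak acid CH3CH(OH)COOH.
Kb = Kw/Ka = 1.0×10^-14 / 1.3 × 10^-4 = 7.69 × 10^-11
From the ICE table, Kb = [OH-]²/(0.46 − [OH-]) = 7.69 × 10^-11.
Neglecting [OH-] in the denominator: [OH-] = √(7.69 × 10^-11 × 0.46) = 5.95 × 10^-6 M
pOH = 5.23, so pH = 14.00 − pOH = 8.77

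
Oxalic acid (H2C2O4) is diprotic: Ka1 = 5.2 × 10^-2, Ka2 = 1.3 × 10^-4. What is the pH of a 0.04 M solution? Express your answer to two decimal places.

Ka1 ≫ Ka2, so treat the first dissociation as the only significant source of H+.
Ka1 = x²/(0.04 − x) = 5.2 × 10^-2
Solving the quadratic: x = (−Ka1 + √(Ka1² + 4·Ka1·C₀))/2 = 2.65 × 10^-2 M
pH = −log(2.65 × 10^-2) = 1.58

pH = 1.58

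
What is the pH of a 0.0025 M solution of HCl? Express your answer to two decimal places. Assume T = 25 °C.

HCl is a strong acid and dissociates completely, so [H+] = 0.0025 M.
pH = -log(0.0025) = 2.60

pH = 2.60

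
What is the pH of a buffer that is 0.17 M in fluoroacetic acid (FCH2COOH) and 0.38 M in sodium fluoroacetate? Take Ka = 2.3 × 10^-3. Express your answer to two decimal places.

pH = 2.99

pKa = −log(2.3 × 10^-3) = 2.638
Using pH = pKa + log([base]/[acid]) with [base]/[acid] = 0.38/0.17:
pH = 2.638 + (+0.349) = 2.99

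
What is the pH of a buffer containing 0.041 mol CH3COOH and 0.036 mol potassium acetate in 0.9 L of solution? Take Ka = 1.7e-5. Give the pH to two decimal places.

pH = 4.71

pKa = −log(1.7 × 10^-5) = 4.770
Henderson–Hasselbalch: pH = pKa + log([CH3COO-]/[CH3COOH]) = 4.770 + log(0.036/0.041)
pH = 4.770 + (-0.056) = 4.71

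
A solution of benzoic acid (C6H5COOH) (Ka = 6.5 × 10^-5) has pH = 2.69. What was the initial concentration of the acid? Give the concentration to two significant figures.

[H+] = 10^(-2.69) = 2.04 × 10^-3 M = x
Ka = x²/(C₀ − x) ⇒ C₀ = x + x²/Ka
C₀ = 2.04 × 10^-3 + (2.04 × 10^-3)²/(6.5 × 10^-5) = 6.61 × 10^-2 M

C₀ = 6.6 × 10^-2 M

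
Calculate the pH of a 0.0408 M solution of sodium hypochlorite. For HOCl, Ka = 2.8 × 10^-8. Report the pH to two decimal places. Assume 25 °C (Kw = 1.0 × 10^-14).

OCl- is the conjugate base of the weak acid HOCl.
Kb = Kw/Ka = 1.0×10^-14 / 2.8 × 10^-8 = 3.57 × 10^-7
From the ICE table, Kb = [OH-]²/(0.0408 − [OH-]) = 3.57 × 10^-7.
Since Kb ≪ C₀, [OH-] ≈ √(Kb·C₀) = 1.21 × 10^-4 M.
([OH-]/C₀ = 0.3% < 5%, so the approximation holds.)
pOH = 3.92, so pH = 14.00 − pOH = 10.08

pH = 10.08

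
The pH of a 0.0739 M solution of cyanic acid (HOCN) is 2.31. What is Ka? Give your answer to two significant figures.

Ka = 3.5 × 10^-4

[H+] = 10^(-2.31) = 4.90 × 10^-3 M
At equilibrium [HA] = 0.0739 − 4.90 × 10^-3 = 6.90 × 10^-2 M
Ka = [H+][A-]/[HA] = (4.90 × 10^-3)² / 6.90 × 10^-2 = 3.5 × 10^-4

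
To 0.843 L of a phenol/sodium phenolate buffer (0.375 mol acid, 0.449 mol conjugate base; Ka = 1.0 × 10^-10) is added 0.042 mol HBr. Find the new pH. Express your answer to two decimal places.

Added H+ converts C6H5O- to C6H5OH: C6H5OH → 0.417 mol, C6H5O- → 0.407 mol.
pKa = −log(1.0 × 10^-10) = 10.000
pH = pKa + log([A⁻]/[HA]) = 10.000 + log(0.407/0.417) = 10.000 -0.011

pH = 9.99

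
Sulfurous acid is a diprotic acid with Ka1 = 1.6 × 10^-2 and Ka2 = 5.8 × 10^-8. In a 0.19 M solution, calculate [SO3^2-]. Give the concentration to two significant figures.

First ionization gives [H+] ≈ [HSO3-] = 4.77 × 10^-2 M.
Second step: Ka2 = [H+][SO3^2-]/[HSO3-] ≈ [SO3^2-] (since [H+] ≈ [HSO3-]).
So [SO3^2-] ≈ Ka2.

5.8 × 10^-8 M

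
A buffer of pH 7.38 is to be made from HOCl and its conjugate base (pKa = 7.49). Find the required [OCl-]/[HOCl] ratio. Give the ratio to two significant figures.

pH = pKa + log(r) ⇒ log(r) = 7.38 − 7.49 = -0.11
r = [OCl-]/[HOCl] = 10^(-0.11) = 0.776

ratio = 0.78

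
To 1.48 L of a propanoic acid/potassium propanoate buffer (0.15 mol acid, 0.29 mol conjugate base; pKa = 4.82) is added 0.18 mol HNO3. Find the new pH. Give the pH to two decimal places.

pH = 4.34

Added H+ converts CH3CH2COO- to CH3CH2COOH: CH3CH2COOH → 0.33 mol, CH3CH2COO- → 0.11 mol.
pH = pKa + log(n_CH3CH2COO-/n_CH3CH2COOH) = 4.82 + log(0.11/0.33) = 4.82 + (-0.477)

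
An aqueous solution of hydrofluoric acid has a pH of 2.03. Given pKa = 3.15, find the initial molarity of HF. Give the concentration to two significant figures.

C₀ = 1.3 × 10^-1 M

[H+] = 10^(-2.03) = 9.33 × 10^-3 M = x
Ka = 10^(−3.15) = 7.08 × 10^-4
Ka = x²/(C₀ − x) ⇒ C₀ = x + x²/Ka
C₀ = 9.33 × 10^-3 + (9.33 × 10^-3)²/(7.08 × 10^-4) = 1.32 × 10^-1 M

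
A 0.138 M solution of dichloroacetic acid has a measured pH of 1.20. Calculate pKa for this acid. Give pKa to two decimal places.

pKa = 1.27

[H+] = 10^(-1.20) = 6.31 × 10^-2 M
At equilibrium [HA] = 0.138 − 6.31 × 10^-2 = 7.49 × 10^-2 M
Ka = [H+][A-]/[HA] = (6.31 × 10^-2)² / 7.49 × 10^-2 = 5.32 × 10^-2
pKa = -log(5.32 × 10^-2) = 1.27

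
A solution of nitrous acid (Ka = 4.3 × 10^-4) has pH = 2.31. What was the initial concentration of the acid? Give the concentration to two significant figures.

[H+] = 10^(-2.31) = 4.90 × 10^-3 M = x
Ka = x²/(C₀ − x) ⇒ C₀ = x + x²/Ka
C₀ = 4.90 × 10^-3 + (4.90 × 10^-3)²/(4.3 × 10^-4) = 6.07 × 10^-2 M

C₀ = 6.1 × 10^-2 M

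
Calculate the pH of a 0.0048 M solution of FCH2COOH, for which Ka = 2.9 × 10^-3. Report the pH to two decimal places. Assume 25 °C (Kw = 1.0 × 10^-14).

pH = 2.59

FCH2COOH ⇌ FCH2COO- + H+
Let x = [H+] at equilibrium. Ka = x²/(0.0048 − x).
The 5% rule fails; solving x² + Ka·x − Ka·C₀ = 0 exactly:
x = [−0.0029 + √(0.0029² + 5.57e-05)]/2 = 2.55 × 10^-3 M
pH = −log(2.55 × 10^-3) = 2.59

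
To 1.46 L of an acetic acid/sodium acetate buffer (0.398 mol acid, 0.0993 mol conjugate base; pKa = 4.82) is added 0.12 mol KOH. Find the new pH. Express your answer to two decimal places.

OH- converts CH3COOH to CH3COO-: CH3COOH → 0.278 mol, CH3COO- → 0.219 mol.
pH = pKa + log([A⁻]/[HA]) = 4.82 + log(0.219/0.278) = 4.82 -0.104

pH = 4.72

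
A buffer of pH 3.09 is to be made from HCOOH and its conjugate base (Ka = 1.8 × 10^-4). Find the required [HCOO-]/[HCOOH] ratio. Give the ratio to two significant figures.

ratio = 0.22

pKa = -log(1.8 × 10^-4) = 3.745
pH = pKa + log(r) ⇒ log(r) = 3.09 − 3.745 = -0.655
r = [HCOO-]/[HCOOH] = 10^(-0.655) = 0.221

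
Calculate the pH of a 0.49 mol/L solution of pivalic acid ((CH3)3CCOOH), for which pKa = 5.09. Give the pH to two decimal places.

(CH3)3CCOOH ⇌ (CH3)3CCOO- + H+
Ka = 10^(−5.09) = 8.13 × 10^-6
Ka = x²/(0.49 − x) = 8.13 × 10^-6
Since Ka ≪ C₀, x ≈ √(Ka·C₀) = 2.00 × 10^-3 M.
pH = −log(2.00 × 10^-3) = 2.70

pH = 2.70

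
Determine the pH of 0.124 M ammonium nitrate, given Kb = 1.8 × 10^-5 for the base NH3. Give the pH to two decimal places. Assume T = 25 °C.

pH = 5.08

NH4+ is the conjugate acid of the weak base NH3.
Ka = Kw/Kb = 1.0×10^-14 / 1.8 × 10^-5 = 5.56 × 10^-10
Ka = x²/(0.124 − x) = 5.56 × 10^-10
Since Ka ≪ C₀, x ≈ √(Ka·C₀) = 8.30 × 10^-6 M.
pH = −log[H+] = −log(8.30 × 10^-6) = 5.08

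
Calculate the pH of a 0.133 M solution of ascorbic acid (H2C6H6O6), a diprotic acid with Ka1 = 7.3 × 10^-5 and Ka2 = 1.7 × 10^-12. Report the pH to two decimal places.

pH = 2.51

Since Ka1 ≫ Ka2, the first ionization dominates [H+].
Ka1 = x²/(0.133 − x) = 7.3 × 10^-5
x ≈ √(7.3 × 10^-5 × 0.133) = 3.12 × 10^-3 M
pH = −log(3.12 × 10^-3) = 2.51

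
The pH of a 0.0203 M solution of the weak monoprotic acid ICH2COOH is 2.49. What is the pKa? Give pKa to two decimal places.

[H+] = 10^(-2.49) = 3.24 × 10^-3 M
At equilibrium [HA] = 0.0203 − 3.24 × 10^-3 = 1.71 × 10^-2 M
Ka = [H+][A-]/[HA] = (3.24 × 10^-3)² / 1.71 × 10^-2 = 6.14 × 10^-4
pKa = -log(6.14 × 10^-4) = 3.21

pKa = 3.21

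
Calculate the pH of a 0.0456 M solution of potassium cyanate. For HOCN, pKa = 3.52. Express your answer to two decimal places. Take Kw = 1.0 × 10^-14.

OCN- is the conjugate base of the weak acid HOCN.
Ka = 10^(−3.52) = 3.02 × 10^-4
Kb = Kw/Ka = 1.0×10^-14 / 3.02 × 10^-4 = 3.31 × 10^-11
Let x = [OH-] at equilibrium. Kb = x²/(0.0456 − x).
Since Kb ≪ C₀, x ≈ √(Kb·C₀) = 1.23 × 10^-6 M.
Check: 0.0027% ionized — well under 5%, approximation valid.
pOH = 5.91, so pH = 14.00 − pOH = 8.09

pH = 8.09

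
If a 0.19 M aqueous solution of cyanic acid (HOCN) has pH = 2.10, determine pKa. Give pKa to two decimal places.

pKa = 3.46

[H+] = 10^(-2.10) = 7.94 × 10^-3 M
At equilibrium [HA] = 0.19 − 7.94 × 10^-3 = 1.82 × 10^-1 M
Ka = [H+][A-]/[HA] = (7.94 × 10^-3)² / 1.82 × 10^-1 = 3.46 × 10^-4
pKa = -log(3.46 × 10^-4) = 3.46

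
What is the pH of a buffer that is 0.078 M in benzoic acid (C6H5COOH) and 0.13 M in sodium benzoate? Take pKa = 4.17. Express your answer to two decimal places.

pH = pKa + log([A⁻]/[HA]) = 4.17 + log(0.13/0.078)
pH = 4.17 + (+0.222) = 4.39

pH = 4.39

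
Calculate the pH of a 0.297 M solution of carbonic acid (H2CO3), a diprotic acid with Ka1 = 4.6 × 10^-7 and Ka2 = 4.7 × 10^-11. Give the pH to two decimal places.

pH = 3.43

Ka1 ≫ Ka2, so treat the first dissociation as the only significant source of H+.
Ka1 = x²/(0.297 − x) = 4.6 × 10^-7
x ≈ √(4.6 × 10^-7 × 0.297) = 3.70 × 10^-4 M
pH = −log(3.70 × 10^-4) = 3.43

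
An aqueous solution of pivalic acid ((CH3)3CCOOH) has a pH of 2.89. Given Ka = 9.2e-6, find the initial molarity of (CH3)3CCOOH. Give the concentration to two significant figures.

C₀ = 1.8 × 10^-1 M

[H+] = 10^(-2.89) = 1.29 × 10^-3 M = x
Ka = x²/(C₀ − x) ⇒ C₀ = x + x²/Ka
C₀ = 1.29 × 10^-3 + (1.29 × 10^-3)²/(9.2 × 10^-6) = 1.82 × 10^-1 M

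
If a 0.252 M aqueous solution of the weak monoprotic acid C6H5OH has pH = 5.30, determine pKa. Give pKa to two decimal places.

pKa = 10.00

[H+] = 10^(-5.30) = 5.01 × 10^-6 M
At equilibrium [HA] = 0.252 − 5.01 × 10^-6 = 2.52 × 10^-1 M
Ka = [H+][A-]/[HA] = (5.01 × 10^-6)² / 2.52 × 10^-1 = 9.96 × 10^-11
pKa = -log(9.96 × 10^-11) = 10.00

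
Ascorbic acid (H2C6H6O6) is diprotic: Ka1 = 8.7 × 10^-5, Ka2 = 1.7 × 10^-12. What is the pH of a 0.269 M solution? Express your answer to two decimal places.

Since Ka1 ≫ Ka2, the first ionization dominates [H+].
Ka1 = x²/(0.269 − x) = 8.7 × 10^-5
x ≈ √(8.7 × 10^-5 × 0.269) = 4.84 × 10^-3 M
pH = −log(4.84 × 10^-3) = 2.32

pH = 2.32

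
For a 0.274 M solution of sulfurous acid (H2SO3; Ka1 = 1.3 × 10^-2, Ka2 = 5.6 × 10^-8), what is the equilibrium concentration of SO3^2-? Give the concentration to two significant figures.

First ionization gives [H+] ≈ [HSO3-] = 5.35 × 10^-2 M.
Second step: Ka2 = [H+][SO3^2-]/[HSO3-] ≈ [SO3^2-] (since [H+] ≈ [HSO3-]).
So [SO3^2-] ≈ Ka2.

5.6 × 10^-8 M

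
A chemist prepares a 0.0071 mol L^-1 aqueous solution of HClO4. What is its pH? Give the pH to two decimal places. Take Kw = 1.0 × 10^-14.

HClO4 is a strong acid and dissociates completely, so [H+] = 0.0071 M.
pH = -log(0.0071) = 2.15

pH = 2.15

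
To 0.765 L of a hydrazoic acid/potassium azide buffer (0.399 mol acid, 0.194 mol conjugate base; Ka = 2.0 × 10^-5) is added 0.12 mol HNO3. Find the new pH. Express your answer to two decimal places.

pH = 3.85

After neutralization: n(HN3) = 0.519 mol, n(N3-) = 0.074 mol.
pKa = −log(2.0 × 10^-5) = 4.699
pH = pKa + log([A⁻]/[HA]) = 4.699 + log(0.074/0.519) = 4.699 -0.846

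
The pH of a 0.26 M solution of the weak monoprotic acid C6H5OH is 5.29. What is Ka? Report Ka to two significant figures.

Ka = 1.0 × 10^-10

[H+] = 10^(-5.29) = 5.13 × 10^-6 M
At equilibrium [HA] = 0.26 − 5.13 × 10^-6 = 2.60 × 10^-1 M
Ka = [H+][A-]/[HA] = (5.13 × 10^-6)² / 2.60 × 10^-1 = 1.0 × 10^-10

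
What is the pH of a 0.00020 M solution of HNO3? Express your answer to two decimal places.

pH = 3.70

HNO3 is a strong acid and dissociates completely, so [H+] = 0.00020 M.
pH = -log(0.0002) = 3.70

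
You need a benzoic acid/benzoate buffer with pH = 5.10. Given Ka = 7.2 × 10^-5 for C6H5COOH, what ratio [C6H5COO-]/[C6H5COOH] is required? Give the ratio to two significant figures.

pKa = -log(7.2 × 10^-5) = 4.143
pH = pKa + log(r) ⇒ log(r) = 5.10 − 4.143 = +0.957
r = [C6H5COO-]/[C6H5COOH] = 10^(+0.957) = 9.06

ratio = 9.1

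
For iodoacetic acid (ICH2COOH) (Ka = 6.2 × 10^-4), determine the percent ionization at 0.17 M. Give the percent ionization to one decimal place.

5.9%

ICH2COOH ⇌ ICH2COO- + H+; let x = [H+] at equilibrium.
Ka = x²/(C₀ − x); solving the quadratic gives x = 9.96 × 10^-3 M.
Fraction ionized = 9.96 × 10^-3 / 0.17 = 0.0586 → 5.9%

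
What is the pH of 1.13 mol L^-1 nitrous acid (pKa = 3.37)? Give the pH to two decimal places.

pH = 1.66

HNO2 ⇌ NO2- + H+
Ka = 10^(−3.37) = 4.27 × 10^-4
From the ICE table, Ka = [H+]²/(1.13 − [H+]) = 4.27 × 10^-4.
Assume [H+] ≪ 1.13: [H+] ≈ √(4.27 × 10^-4 × 1.13) = 2.20 × 10^-2 M
([H+]/C₀ = 1.9% < 5%, so the approximation holds.)
pH = −log(2.20 × 10^-2) = 1.66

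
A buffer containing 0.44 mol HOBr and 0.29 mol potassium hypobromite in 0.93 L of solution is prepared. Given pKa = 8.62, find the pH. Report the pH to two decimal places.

pH = 8.44

pH = pKa + log([A⁻]/[HA]) = 8.62 + log(0.29/0.44)
pH = 8.62 + (-0.181) = 8.44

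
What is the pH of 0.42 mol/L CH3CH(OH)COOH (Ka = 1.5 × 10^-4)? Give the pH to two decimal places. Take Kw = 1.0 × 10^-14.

pH = 2.10

CH3CH(OH)COOH ⇌ CH3CH(OH)COO- + H+
Ka = [H+]²/(0.42 − [H+]) = 1.5 × 10^-4
Since Ka ≪ C₀, [H+] ≈ √(Ka·C₀) = 7.94 × 10^-3 M.
Check: 1.9% ionized — well under 5%, approximation valid.
pH = −log(7.94 × 10^-3) = 2.10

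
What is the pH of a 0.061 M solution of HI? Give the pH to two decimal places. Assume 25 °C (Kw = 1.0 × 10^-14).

HI is a strong acid and dissociates completely, so [H+] = 0.061 M.
pH = -log(0.061) = 1.21

pH = 1.21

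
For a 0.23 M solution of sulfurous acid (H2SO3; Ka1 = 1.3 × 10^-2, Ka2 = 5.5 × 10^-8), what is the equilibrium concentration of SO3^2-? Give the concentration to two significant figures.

First ionization gives [H+] ≈ [HSO3-] = 4.86 × 10^-2 M.
Second step: Ka2 = [H+][SO3^2-]/[HSO3-] ≈ [SO3^2-] (since [H+] ≈ [HSO3-]).
So [SO3^2-] ≈ Ka2.

5.5 × 10^-8 M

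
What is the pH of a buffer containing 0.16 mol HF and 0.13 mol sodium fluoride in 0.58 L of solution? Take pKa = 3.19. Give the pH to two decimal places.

Henderson–Hasselbalch: pH = pKa + log([F-]/[HF]) = 3.19 + log(0.13/0.16)
pH = 3.19 + (-0.090) = 3.10

pH = 3.10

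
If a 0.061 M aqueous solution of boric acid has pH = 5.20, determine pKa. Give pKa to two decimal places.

pKa = 9.19

[H+] = 10^(-5.20) = 6.31 × 10^-6 M
At equilibrium [HA] = 0.061 − 6.31 × 10^-6 = 6.10 × 10^-2 M
Ka = [H+][A-]/[HA] = (6.31 × 10^-6)² / 6.10 × 10^-2 = 6.53 × 10^-10
pKa = -log(6.53 × 10^-10) = 9.19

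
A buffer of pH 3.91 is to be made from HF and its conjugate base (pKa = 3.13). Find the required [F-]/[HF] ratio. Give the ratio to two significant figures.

pH = pKa + log(r) ⇒ log(r) = 3.91 − 3.13 = +0.78
r = [F-]/[HF] = 10^(+0.78) = 6.03

ratio = 6.0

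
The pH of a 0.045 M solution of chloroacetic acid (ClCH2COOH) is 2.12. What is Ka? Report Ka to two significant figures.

[H+] = 10^(-2.12) = 7.59 × 10^-3 M
At equilibrium [HA] = 0.045 − 7.59 × 10^-3 = 3.74 × 10^-2 M
Ka = [H+][A-]/[HA] = (7.59 × 10^-3)² / 3.74 × 10^-2 = 1.5 × 10^-3

Ka = 1.5 × 10^-3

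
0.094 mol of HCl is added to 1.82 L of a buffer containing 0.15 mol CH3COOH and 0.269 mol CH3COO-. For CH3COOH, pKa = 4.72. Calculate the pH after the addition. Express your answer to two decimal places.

pH = 4.58

Added H+ converts CH3COO- to CH3COOH: CH3COOH → 0.244 mol, CH3COO- → 0.175 mol.
pH = pKa + log(n_CH3COO-/n_CH3COOH) = 4.72 + log(0.175/0.244) = 4.72 + (-0.144)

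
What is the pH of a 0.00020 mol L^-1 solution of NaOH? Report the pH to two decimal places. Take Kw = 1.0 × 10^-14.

NaOH is a strong base; [OH-] = 0.0002 M.
pOH = -log(0.0002) = 3.70
pH = 14.00 - 3.70 = 10.30

pH = 10.30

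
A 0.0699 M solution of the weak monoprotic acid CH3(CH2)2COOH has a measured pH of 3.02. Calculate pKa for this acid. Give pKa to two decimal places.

[H+] = 10^(-3.02) = 9.55 × 10^-4 M
At equilibrium [HA] = 0.0699 − 9.55 × 10^-4 = 6.89 × 10^-2 M
Ka = [H+][A-]/[HA] = (9.55 × 10^-4)² / 6.89 × 10^-2 = 1.32 × 10^-5
pKa = -log(1.32 × 10^-5) = 4.88

pKa = 4.88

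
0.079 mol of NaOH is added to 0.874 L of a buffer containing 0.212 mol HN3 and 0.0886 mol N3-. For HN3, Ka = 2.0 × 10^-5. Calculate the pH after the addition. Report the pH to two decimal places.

OH- converts HN3 to N3-: HN3 → 0.133 mol, N3- → 0.168 mol.
pKa = −log(2.0 × 10^-5) = 4.699
pH = pKa + log(n_N3-/n_HN3) = 4.699 + log(0.168/0.133) = 4.699 + (+0.101)

pH = 4.80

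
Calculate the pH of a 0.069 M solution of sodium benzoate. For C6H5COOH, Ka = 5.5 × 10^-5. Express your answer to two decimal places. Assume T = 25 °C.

pH = 8.55

C6H5COO- is the conjugate base of the weak acid C6H5COOH.
Kb = Kw/Ka = 1.0×10^-14 / 5.5 × 10^-5 = 1.82 × 10^-10
Kb = [OH-]²/(0.069 − [OH-]) = 1.82 × 10^-10
Assume [OH-] ≪ 0.069: [OH-] ≈ √(1.82 × 10^-10 × 0.069) = 3.54 × 10^-6 M
([OH-]/C₀ = 0.0051% < 5%, so the approximation holds.)
pOH = −log(3.54 × 10^-6) = 5.45; pH = 14.00 − 5.45 = 8.55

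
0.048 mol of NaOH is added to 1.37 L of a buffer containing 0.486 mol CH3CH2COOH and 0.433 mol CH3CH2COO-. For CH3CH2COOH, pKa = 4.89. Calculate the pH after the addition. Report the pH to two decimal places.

pH = 4.93

After neutralization: n(CH3CH2COOH) = 0.438 mol, n(CH3CH2COO-) = 0.481 mol.
Henderson–Hasselbalch with mole ratio 0.481/0.438: pH = 4.89 + (+0.041)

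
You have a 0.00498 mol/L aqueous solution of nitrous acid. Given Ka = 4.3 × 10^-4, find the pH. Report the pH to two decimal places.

pH = 2.90

HNO2 ⇌ NO2- + H+
From the ICE table, Ka = x²/(0.00498 − x) = 4.3 × 10^-4.
The 5% rule fails; solving x² + Ka·x − Ka·C₀ = 0 exactly:
x = (−Ka + √(Ka² + 4·Ka·C₀))/2 = 1.26 × 10^-3 M
pH = −log(1.26 × 10^-3) = 2.90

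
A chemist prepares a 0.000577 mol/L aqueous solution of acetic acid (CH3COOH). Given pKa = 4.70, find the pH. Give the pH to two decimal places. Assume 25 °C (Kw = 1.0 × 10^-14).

pH = 4.01

CH3COOH ⇌ CH3COO- + H+
Ka = 10^(−4.70) = 2.00 × 10^-5
From the ICE table, Ka = [H+]²/(0.000577 − [H+]) = 2.00 × 10^-5.
Here C₀/Ka ≈ 28.8, so the small-[H+] approximation fails. Use the quadratic:
[H+] = (−Ka + √(Ka² + 4·Ka·C₀))/2 = 9.79 × 10^-5 M
pH = −log[H+] = −log(9.79 × 10^-5) = 4.01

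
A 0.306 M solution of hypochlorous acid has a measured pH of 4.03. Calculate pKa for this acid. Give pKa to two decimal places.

[H+] = 10^(-4.03) = 9.33 × 10^-5 M
At equilibrium [HA] = 0.306 − 9.33 × 10^-5 = 3.06 × 10^-1 M
Ka = [H+][A-]/[HA] = (9.33 × 10^-5)² / 3.06 × 10^-1 = 2.84 × 10^-8
pKa = -log(2.84 × 10^-8) = 7.55

pKa = 7.55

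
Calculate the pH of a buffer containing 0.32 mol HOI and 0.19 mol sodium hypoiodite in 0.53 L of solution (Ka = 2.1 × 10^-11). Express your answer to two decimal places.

pH = 10.45

pKa = −log(2.1 × 10^-11) = 10.678
Henderson–Hasselbalch: pH = pKa + log([OI-]/[HOI]) = 10.678 + log(0.19/0.32)
pH = 10.678 + (-0.226) = 10.45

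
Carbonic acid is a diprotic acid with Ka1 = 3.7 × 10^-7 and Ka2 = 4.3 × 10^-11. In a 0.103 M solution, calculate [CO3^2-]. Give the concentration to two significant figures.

First ionization gives [H+] ≈ [HCO3-] = 1.95 × 10^-4 M.
Second step: Ka2 = [H+][CO3^2-]/[HCO3-] ≈ [CO3^2-] (since [H+] ≈ [HCO3-]).
So [CO3^2-] ≈ Ka2.

4.3 × 10^-11 M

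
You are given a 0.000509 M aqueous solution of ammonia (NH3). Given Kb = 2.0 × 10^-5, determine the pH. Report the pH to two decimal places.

pH = 9.96

NH3 + H2O ⇌ NH4+ + OH-
Kb = [OH-]²/(0.000509 − [OH-]) = 2.0 × 10^-5
[OH-] is not negligible relative to C₀; solve [OH-]² + 2e-05·[OH-] − 1.02e-08 = 0.
[OH-] = [−2e-05 + √(2e-05² + 4.07e-08)]/2 = 9.14 × 10^-5 M
pOH = 4.04, so pH = 14.00 − pOH = 9.96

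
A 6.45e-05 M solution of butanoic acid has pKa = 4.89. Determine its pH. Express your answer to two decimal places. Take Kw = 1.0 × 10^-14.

pH = 4.64

CH3(CH2)2COOH ⇌ CH3(CH2)2COO- + H+
Ka = 10^(−4.89) = 1.29 × 10^-5
Ka = [H+]²/(6.45e-05 − [H+]) = 1.29 × 10^-5
The 5% rule fails; solving [H+]² + Ka·[H+] − Ka·C₀ = 0 exactly:
[H+] = (−Ka + √(Ka² + 4·Ka·C₀))/2 = 2.31 × 10^-5 M
pH = −log[H+] = −log(2.31 × 10^-5) = 4.64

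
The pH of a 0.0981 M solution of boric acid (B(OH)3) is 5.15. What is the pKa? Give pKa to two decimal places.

[H+] = 10^(-5.15) = 7.08 × 10^-6 M
At equilibrium [HA] = 0.0981 − 7.08 × 10^-6 = 9.81 × 10^-2 M
Ka = [H+][A-]/[HA] = (7.08 × 10^-6)² / 9.81 × 10^-2 = 5.11 × 10^-10
pKa = -log(5.11 × 10^-10) = 9.29

pKa = 9.29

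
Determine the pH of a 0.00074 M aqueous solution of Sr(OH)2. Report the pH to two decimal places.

pH = 11.17

Sr(OH)2 is a strong base (each formula unit releases 2 OH-); [OH-] = 0.00148 M.
pOH = -log(0.00148) = 2.83
pH = 14.00 - 2.83 = 11.17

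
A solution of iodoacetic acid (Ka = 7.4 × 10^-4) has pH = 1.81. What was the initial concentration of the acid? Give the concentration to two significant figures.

[H+] = 10^(-1.81) = 1.55 × 10^-2 M = x
Ka = x²/(C₀ − x) ⇒ C₀ = x + x²/Ka
C₀ = 1.55 × 10^-2 + (1.55 × 10^-2)²/(7.4 × 10^-4) = 3.40 × 10^-1 M

C₀ = 3.4 × 10^-1 M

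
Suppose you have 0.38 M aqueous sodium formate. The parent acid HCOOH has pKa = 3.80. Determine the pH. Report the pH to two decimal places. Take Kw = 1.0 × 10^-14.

pH = 8.69

HCOO- is the conjugate base of the weak acid HCOOH.
Ka = 10^(−3.80) = 1.58 × 10^-4
Kb = Kw/Ka = 1.0×10^-14 / 1.58 × 10^-4 = 6.33 × 10^-11
Kb = [OH-]²/(0.38 − [OH-]) = 6.33 × 10^-11
Assume [OH-] ≪ 0.38: [OH-] ≈ √(6.33 × 10^-11 × 0.38) = 4.90 × 10^-6 M
Check: 0.0013% ionized — well under 5%, approximation valid.
pOH = −log(4.90 × 10^-6) = 5.31; pH = 14.00 − 5.31 = 8.69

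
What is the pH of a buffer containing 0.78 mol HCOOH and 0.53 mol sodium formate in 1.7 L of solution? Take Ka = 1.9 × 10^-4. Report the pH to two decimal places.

pKa = −log(1.9 × 10^-4) = 3.721
Using pH = pKa + log([base]/[acid]) with [base]/[acid] = 0.53/0.78:
pH = 3.721 + (-0.168) = 3.55

pH = 3.55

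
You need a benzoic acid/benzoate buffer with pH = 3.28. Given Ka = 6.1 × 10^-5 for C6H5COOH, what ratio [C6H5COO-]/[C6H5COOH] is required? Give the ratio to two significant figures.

pKa = -log(6.1 × 10^-5) = 4.215
pH = pKa + log(r) ⇒ log(r) = 3.28 − 4.215 = -0.935
r = [C6H5COO-]/[C6H5COOH] = 10^(-0.935) = 0.116

ratio = 0.12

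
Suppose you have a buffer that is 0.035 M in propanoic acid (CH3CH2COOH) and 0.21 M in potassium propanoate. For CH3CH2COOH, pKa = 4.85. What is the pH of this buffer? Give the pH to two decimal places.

pH = 5.63

pH = pKa + log([A⁻]/[HA]) = 4.85 + log(0.21/0.035)
pH = 4.85 + (+0.778) = 5.63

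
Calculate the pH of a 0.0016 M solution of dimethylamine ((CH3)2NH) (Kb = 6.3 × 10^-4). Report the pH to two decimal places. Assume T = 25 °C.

pH = 10.87

(CH3)2NH + H2O ⇌ (CH3)2NH2+ + OH-
Kb = [OH-]²/(0.0016 − [OH-]) = 6.3 × 10^-4
Here C₀/Kb ≈ 2.54, so the small-[OH-] approximation fails. Use the quadratic:
[OH-] = [−0.00063 + √(0.00063² + 4.03e-06)]/2 = 7.37 × 10^-4 M
pOH = 3.13, so pH = 14.00 − pOH = 10.87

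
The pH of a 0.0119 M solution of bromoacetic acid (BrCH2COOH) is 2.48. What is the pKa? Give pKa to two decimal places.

pKa = 2.89

[H+] = 10^(-2.48) = 3.31 × 10^-3 M
At equilibrium [HA] = 0.0119 − 3.31 × 10^-3 = 8.59 × 10^-3 M
Ka = [H+][A-]/[HA] = (3.31 × 10^-3)² / 8.59 × 10^-3 = 1.28 × 10^-3
pKa = -log(1.28 × 10^-3) = 2.89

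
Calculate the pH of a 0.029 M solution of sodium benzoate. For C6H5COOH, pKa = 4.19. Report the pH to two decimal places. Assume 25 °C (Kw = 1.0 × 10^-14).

pH = 8.33

C6H5COO- is the conjugate base of the weak acid C6H5COOH.
Ka = 10^(−4.19) = 6.46 × 10^-5
Kb = Kw/Ka = 1.0×10^-14 / 6.46 × 10^-5 = 1.55 × 10^-10
From the ICE table, Kb = [OH-]²/(0.029 − [OH-]) = 1.55 × 10^-10.
Neglecting [OH-] in the denominator: [OH-] = √(1.55 × 10^-10 × 0.029) = 2.12 × 10^-6 M
Check: 0.0073% ionized — well under 5%, approximation valid.
pOH = 5.67, so pH = 14.00 − pOH = 8.33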